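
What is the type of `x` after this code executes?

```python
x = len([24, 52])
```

len() always returns int

int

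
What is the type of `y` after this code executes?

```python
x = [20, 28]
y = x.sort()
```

list.sort() returns None (mutates in place)

NoneType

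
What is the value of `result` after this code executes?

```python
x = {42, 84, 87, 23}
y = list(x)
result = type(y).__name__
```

x is set; y is list; result = 'list'

'list'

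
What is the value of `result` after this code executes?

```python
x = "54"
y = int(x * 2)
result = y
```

x = '54'; y = 5454; result = 5454

5454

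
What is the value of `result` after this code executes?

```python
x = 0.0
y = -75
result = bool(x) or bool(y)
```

x = 0.0; y = -75; result = True

True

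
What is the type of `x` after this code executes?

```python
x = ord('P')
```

ord() returns int (code point)

int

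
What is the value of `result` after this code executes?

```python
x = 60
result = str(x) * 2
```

x = 60; result = '6060'

'6060'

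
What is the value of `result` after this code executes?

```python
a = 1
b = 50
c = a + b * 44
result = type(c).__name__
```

a is int; b is int; c is int; result = 'int'

'int'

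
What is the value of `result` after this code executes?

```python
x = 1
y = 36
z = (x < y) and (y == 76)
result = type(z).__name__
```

x is int; y is int; z is bool; result = 'bool'

'bool'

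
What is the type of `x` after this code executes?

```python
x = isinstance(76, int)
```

isinstance() returns bool

bool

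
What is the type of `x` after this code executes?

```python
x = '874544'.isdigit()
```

str.isdigit() returns bool

bool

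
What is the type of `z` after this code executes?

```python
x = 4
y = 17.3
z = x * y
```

int * float = float

float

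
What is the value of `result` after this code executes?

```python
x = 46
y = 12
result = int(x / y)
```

x = 46; y = 12; result = 3

3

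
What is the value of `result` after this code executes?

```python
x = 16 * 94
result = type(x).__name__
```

x is int; result = 'int'

'int'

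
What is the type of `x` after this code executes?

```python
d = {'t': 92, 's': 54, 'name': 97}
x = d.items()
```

dict.items() returns dict_items view

dict_items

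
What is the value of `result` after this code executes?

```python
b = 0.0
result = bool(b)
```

b = 0.0; result = False

False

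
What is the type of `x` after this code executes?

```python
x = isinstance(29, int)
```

isinstance() returns bool

bool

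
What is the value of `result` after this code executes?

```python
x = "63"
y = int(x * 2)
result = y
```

x = '63'; y = 6363; result = 6363

6363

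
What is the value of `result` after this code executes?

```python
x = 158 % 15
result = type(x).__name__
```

x is int; result = 'int'

'int'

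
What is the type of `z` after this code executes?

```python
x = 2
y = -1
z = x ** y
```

int ** negative = float

float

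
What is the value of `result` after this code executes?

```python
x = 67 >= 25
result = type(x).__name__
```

x is bool; result = 'bool'

'bool'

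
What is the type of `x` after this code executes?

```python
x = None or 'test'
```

'or' with None returns the other truthy value (str)

str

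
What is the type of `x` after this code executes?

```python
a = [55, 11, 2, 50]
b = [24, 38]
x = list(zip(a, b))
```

list(zip()) returns a list of tuples

list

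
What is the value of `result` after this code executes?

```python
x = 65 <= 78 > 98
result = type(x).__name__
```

x is bool; result = 'bool'

'bool'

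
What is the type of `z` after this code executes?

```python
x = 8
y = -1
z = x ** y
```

int ** negative = float

float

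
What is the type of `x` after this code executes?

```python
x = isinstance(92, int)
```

isinstance() returns bool

bool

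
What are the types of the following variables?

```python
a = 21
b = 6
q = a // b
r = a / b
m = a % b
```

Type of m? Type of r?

% of ints returns int; / returns float

int, float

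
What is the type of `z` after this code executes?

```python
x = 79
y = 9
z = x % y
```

int % int = int

int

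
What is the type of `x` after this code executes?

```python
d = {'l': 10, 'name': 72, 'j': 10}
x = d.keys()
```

.keys() returns dict_keys view

dict_keys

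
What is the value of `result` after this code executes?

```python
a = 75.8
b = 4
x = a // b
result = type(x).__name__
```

a is float; b is int; x is float; result = 'float'

'float'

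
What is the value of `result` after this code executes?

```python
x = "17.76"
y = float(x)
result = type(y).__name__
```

x is str; y is float; result = 'float'

'float'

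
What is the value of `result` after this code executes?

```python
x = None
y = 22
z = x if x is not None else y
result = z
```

x = None; y = 22; z = 22; result = 22

22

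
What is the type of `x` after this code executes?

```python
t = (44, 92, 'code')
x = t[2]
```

Index 2 of tuple is a str literal

str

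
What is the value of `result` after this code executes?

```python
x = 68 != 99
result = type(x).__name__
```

x is bool; result = 'bool'

'bool'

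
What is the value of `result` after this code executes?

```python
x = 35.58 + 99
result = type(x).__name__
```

x is float; result = 'float'

'float'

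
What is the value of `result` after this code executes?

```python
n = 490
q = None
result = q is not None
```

n = 490; q = None; result = False

False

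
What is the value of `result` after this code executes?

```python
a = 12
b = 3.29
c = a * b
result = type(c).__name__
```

a is int; b is float; c is float; result = 'float'

'float'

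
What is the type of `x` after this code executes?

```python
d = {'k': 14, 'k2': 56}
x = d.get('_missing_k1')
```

dict.get() returns None when key not found

NoneType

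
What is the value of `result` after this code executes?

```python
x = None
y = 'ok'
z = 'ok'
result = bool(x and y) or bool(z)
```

x = None; y = 'ok'; z = 'ok'; result = True

True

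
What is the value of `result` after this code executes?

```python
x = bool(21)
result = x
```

x = True; result = True

True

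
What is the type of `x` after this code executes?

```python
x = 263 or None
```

'or' returns first truthy value

int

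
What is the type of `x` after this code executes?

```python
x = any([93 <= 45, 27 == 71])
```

any() returns bool

bool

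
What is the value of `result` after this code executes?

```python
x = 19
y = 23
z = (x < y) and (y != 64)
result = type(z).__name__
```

x is int; y is int; z is bool; result = 'bool'

'bool'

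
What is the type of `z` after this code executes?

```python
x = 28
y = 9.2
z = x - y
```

int - float = float

float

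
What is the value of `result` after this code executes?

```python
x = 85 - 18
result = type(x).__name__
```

x is int; result = 'int'

'int'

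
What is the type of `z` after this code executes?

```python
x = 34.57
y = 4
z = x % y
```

float % int = float

float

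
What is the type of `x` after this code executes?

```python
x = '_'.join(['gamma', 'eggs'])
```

str.join() returns str

str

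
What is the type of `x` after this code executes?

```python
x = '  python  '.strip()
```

str.strip() returns str

str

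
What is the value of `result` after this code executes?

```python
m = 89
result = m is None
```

m = 89; result = False

False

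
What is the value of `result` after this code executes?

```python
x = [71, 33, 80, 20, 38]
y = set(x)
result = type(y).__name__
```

x is list; y is set; result = 'set'

'set'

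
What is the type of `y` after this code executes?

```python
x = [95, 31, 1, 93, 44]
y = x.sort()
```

list.sort() returns None (mutates in place)

NoneType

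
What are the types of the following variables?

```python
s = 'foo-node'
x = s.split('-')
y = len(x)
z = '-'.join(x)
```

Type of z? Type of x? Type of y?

str.join() returns str; str.split() returns list; len() returns int

str, list, int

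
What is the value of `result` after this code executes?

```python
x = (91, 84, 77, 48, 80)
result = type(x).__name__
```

x is tuple; result = 'tuple'

'tuple'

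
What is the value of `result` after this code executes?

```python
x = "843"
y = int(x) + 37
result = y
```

x = '843'; y = 880; result = 880

880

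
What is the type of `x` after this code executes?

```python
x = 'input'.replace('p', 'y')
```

str.replace() returns str

str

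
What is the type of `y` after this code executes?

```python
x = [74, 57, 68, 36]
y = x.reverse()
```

list.reverse() returns None

NoneType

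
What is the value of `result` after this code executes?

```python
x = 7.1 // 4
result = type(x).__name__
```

x is float; result = 'float'

'float'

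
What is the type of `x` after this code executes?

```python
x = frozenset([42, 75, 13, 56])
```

frozenset() returns frozenset

frozenset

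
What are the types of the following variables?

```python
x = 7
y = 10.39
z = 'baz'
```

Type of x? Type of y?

x is assigned a bare integer (no decimal point), so it is an int; y is assigned a number with a decimal point, so it is a float

int, float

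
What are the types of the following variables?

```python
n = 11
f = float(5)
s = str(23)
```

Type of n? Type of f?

n is assigned a bare integer (no decimal point), so it is an int; f is assigned the result of calling float(), which returns a float

int, float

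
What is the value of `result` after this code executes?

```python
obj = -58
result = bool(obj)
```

obj = -58; result = True

True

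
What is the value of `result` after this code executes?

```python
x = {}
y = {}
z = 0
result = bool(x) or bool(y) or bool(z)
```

x = {}; y = {}; z = 0; result = False

False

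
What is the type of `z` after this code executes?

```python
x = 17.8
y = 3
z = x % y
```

float % int = float

float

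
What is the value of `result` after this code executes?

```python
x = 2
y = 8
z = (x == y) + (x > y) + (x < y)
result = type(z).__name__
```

x is int; y is int; z is int; result = 'int'

'int'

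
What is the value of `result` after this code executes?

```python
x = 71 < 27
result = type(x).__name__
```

x is bool; result = 'bool'

'bool'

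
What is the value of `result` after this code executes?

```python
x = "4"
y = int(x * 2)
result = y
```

x = '4'; y = 44; result = 44

44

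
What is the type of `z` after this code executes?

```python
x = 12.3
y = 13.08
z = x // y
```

float // float = float

float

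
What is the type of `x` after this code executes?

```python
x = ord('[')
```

ord() returns int (code point)

int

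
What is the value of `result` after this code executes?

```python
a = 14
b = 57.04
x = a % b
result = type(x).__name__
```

a is int; b is float; x is float; result = 'float'

'float'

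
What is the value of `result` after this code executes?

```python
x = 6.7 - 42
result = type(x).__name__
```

x is float; result = 'float'

'float'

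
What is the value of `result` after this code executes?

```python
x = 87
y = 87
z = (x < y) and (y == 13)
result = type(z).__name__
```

x is int; y is int; z is bool; result = 'bool'

'bool'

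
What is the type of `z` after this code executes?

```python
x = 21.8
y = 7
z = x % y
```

float % int = float

float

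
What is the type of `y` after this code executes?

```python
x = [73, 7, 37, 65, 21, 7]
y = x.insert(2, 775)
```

list.insert() returns None

NoneType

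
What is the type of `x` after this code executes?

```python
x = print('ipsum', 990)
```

print() returns None

NoneType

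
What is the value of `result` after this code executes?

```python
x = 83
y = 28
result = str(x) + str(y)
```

x = 83; y = 28; result = '8328'

'8328'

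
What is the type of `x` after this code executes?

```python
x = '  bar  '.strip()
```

str.strip() returns str

str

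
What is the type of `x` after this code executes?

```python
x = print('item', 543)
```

print() returns None

NoneType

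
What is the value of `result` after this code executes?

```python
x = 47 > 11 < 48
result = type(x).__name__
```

x is bool; result = 'bool'

'bool'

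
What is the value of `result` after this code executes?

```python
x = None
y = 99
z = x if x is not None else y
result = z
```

x = None; y = 99; z = 99; result = 99

99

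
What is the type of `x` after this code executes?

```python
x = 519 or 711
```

'or' returns first truthy value (int)

int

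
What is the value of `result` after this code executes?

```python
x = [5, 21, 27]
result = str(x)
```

x = [5, 21, 27]; result = '[5, 21, 27]'

'[5, 21, 27]'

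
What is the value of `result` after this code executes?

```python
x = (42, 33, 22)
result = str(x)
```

x = (42, 33, 22); result = '(42, 33, 22)'

'(42, 33, 22)'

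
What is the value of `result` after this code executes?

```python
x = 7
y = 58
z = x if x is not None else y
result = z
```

x = 7; y = 58; z = 7; result = 7

7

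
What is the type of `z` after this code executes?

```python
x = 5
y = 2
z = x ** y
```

positive int ** positive int = int

int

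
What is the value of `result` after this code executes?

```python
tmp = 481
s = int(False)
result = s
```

tmp = 481; s = 0; result = 0

0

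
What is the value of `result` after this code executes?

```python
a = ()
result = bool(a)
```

a = (); result = False

False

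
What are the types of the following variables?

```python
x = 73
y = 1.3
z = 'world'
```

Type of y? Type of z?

y is assigned a number with a decimal point, so it is a float; z is assigned a quoted string literal, so it is a str

float, str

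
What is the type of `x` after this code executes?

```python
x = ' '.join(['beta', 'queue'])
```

str.join() returns str

str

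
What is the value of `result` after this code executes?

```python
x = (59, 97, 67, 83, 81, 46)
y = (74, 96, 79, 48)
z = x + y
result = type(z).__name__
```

x is tuple; y is tuple; z is tuple; result = 'tuple'

'tuple'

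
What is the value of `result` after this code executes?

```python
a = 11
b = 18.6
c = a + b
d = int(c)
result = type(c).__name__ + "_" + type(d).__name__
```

a is int; b is float; c is float; d is int; result = 'float_int'

'float_int'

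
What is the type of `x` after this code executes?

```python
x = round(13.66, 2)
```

round() with decimal places returns float

float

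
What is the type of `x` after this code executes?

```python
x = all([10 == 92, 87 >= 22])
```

all() returns bool

bool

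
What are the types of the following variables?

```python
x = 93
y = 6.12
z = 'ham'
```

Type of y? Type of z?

y is assigned a number with a decimal point, so it is a float; z is assigned a quoted string literal, so it is a str

float, str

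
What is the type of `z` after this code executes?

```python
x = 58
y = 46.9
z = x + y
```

int + float = float

float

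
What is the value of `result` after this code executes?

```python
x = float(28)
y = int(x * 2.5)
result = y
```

x = 28.0; y = 70; result = 70

70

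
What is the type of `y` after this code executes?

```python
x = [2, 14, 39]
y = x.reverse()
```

list.reverse() returns None

NoneType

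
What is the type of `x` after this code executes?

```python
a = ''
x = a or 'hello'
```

'or' returns first truthy value (str)

str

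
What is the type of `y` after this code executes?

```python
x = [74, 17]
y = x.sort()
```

list.sort() returns None (mutates in place)

NoneType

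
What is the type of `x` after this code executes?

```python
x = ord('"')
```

ord() returns int (code point)

int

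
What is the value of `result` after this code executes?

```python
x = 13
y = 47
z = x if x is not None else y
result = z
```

x = 13; y = 47; z = 13; result = 13

13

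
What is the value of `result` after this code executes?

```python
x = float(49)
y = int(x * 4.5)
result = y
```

x = 49.0; y = 220; result = 220

220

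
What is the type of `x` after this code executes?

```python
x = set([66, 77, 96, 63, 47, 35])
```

set() constructor returns set

set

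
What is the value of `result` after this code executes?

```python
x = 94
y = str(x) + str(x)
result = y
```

x = 94; y = '9494'; result = '9494'

'9494'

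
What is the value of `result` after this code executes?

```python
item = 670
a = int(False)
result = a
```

item = 670; a = 0; result = 0

0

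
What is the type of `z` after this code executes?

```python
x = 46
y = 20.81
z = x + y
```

int + float = float

float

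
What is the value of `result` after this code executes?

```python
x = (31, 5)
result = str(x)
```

x = (31, 5); result = '(31, 5)'

'(31, 5)'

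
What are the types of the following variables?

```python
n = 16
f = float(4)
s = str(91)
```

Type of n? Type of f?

n is assigned a bare integer (no decimal point), so it is an int; f is assigned the result of calling float(), which returns a float

int, float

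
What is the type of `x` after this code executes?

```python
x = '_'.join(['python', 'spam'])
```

str.join() returns str

str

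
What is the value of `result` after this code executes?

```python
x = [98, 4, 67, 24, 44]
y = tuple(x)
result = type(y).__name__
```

x is list; y is tuple; result = 'tuple'

'tuple'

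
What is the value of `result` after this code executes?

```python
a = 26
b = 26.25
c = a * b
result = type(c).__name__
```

a is int; b is float; c is float; result = 'float'

'float'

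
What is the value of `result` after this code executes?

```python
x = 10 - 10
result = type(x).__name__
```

x is int; result = 'int'

'int'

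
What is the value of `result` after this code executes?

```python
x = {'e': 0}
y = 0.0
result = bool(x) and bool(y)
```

x = {'e': 0}; y = 0.0; result = False

False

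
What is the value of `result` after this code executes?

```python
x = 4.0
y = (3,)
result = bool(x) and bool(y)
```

x = 4.0; y = (3,); result = True

True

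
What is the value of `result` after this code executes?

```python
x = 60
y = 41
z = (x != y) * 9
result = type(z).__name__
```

x is int; y is int; z is int; result = 'int'

'int'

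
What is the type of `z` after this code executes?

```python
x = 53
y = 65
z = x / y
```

int / int = float

float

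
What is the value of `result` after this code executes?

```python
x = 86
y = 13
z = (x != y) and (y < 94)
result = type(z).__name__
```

x is int; y is int; z is bool; result = 'bool'

'bool'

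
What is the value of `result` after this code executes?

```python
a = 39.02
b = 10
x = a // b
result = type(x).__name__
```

a is float; b is int; x is float; result = 'float'

'float'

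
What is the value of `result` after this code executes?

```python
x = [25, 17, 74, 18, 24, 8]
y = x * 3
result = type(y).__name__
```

x is list; y is list; result = 'list'

'list'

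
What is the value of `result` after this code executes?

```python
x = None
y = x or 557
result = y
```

x = None; y = 557; result = 557

557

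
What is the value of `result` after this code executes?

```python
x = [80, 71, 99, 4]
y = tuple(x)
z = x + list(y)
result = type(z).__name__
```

x is list; y is tuple; z is list; result = 'list'

'list'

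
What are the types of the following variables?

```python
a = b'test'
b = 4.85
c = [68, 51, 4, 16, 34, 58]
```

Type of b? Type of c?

b is assigned a number with a decimal point, so it is a float; c is assigned a list literal (square brackets)

float, list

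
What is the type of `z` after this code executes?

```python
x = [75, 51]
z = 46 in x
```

'in' operator returns bool

bool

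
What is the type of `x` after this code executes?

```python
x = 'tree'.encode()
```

str.encode() returns bytes

bytes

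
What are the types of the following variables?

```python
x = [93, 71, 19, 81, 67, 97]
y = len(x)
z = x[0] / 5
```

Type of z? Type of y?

int / int = float; len() returns int

float, int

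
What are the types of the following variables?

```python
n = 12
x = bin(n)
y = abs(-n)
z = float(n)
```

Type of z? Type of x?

float() returns float; bin() returns str

float, str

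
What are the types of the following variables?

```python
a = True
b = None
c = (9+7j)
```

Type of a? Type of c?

a is assigned the constant True, which has type bool; c is assigned (9+7j), an int plus an imaginary literal (j suffix), which evaluates to complex

bool, complex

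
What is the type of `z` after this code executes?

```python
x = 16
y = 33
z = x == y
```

Equality comparison returns bool

bool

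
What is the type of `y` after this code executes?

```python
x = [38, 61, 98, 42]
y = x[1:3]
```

Slicing a list returns a list

list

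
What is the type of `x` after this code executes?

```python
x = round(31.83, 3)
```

round() with decimal places returns float

float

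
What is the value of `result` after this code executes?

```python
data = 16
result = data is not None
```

data = 16; result = True

True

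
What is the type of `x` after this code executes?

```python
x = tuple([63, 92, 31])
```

tuple() constructor returns tuple

tuple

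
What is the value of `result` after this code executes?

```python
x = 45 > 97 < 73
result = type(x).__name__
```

x is bool; result = 'bool'

'bool'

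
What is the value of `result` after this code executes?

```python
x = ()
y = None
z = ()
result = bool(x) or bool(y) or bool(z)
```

x = (); y = None; z = (); result = False

False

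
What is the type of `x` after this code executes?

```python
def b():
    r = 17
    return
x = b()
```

Bare return returns None

NoneType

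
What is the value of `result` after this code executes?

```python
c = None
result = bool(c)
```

c = None; result = False

False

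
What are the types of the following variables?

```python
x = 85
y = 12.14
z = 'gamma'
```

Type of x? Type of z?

x is assigned a bare integer (no decimal point), so it is an int; z is assigned a quoted string literal, so it is a str

int, str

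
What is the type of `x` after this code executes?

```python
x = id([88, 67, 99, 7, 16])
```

id() returns int

int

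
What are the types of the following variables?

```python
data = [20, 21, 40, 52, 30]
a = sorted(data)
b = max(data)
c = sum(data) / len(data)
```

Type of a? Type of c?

sorted() returns list; int / int = float

list, float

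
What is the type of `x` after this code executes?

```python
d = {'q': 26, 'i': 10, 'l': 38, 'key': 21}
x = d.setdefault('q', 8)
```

dict.setdefault() returns the (existing or default) value

int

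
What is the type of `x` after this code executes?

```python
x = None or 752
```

'or' with None returns the other truthy value

int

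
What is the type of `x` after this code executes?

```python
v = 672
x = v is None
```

'is' comparison returns bool

bool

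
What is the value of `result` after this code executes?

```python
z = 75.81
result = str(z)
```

z = 75.81; result = '75.81'

'75.81'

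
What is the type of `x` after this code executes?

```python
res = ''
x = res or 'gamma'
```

'or' returns first truthy value (str)

str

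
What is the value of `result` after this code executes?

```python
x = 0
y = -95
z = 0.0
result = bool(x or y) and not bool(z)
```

x = 0; y = -95; z = 0.0; result = True

True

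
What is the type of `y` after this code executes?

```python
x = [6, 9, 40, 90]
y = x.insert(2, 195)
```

list.insert() returns None

NoneType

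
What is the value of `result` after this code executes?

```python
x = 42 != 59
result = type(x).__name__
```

x is bool; result = 'bool'

'bool'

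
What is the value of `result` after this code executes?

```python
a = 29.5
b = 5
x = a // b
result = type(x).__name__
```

a is float; b is int; x is float; result = 'float'

'float'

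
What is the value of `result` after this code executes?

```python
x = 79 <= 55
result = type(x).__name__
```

x is bool; result = 'bool'

'bool'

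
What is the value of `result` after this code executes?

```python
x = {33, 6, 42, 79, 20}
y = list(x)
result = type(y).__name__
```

x is set; y is list; result = 'list'

'list'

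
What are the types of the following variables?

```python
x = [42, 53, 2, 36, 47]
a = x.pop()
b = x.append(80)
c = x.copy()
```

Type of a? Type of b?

pop() returns element; append() returns None

int, NoneType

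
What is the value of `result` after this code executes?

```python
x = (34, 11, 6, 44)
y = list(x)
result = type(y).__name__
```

x is tuple; y is list; result = 'list'

'list'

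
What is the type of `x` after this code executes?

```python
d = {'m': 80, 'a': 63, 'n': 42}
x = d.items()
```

dict.items() returns dict_items view

dict_items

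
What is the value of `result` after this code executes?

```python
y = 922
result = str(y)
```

y = 922; result = '922'

'922'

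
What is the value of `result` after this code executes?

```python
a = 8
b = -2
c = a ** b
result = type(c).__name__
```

a is int; b is int; c is float; result = 'float'

'float'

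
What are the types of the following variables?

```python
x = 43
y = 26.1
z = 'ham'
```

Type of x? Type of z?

x is assigned a bare integer (no decimal point), so it is an int; z is assigned a quoted string literal, so it is a str

int, str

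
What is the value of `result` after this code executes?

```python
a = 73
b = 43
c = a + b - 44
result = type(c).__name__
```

a is int; b is int; c is int; result = 'int'

'int'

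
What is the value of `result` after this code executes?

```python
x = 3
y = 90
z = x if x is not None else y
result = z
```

x = 3; y = 90; z = 3; result = 3

3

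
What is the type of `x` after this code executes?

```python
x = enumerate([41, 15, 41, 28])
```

enumerate() returns an enumerate object

enumerate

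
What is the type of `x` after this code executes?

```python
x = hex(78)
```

hex() returns str representation

str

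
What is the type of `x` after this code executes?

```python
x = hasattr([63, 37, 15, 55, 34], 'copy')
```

hasattr() returns bool

bool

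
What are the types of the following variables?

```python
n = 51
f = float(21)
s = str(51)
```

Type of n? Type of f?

n is assigned a bare integer (no decimal point), so it is an int; f is assigned the result of calling float(), which returns a float

int, float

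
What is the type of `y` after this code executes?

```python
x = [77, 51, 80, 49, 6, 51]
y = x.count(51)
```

list.count() returns int

int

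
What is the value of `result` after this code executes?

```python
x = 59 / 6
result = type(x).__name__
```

x is float; result = 'float'

'float'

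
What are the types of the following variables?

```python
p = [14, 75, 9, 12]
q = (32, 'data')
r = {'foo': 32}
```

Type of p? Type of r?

p is assigned a list literal (square brackets); r is assigned a dict literal ({key: value})

list, dict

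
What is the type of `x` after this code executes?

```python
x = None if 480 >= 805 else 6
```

480 >= 805 is False, so the else branch is taken

int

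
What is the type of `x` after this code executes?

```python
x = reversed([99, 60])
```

reversed() on a list returns list_reverseiterator

list_reverseiterator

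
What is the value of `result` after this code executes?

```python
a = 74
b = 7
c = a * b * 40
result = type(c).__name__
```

a is int; b is int; c is int; result = 'int'

'int'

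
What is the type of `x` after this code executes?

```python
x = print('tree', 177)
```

print() returns None

NoneType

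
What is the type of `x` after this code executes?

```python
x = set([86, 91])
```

set() constructor returns set

set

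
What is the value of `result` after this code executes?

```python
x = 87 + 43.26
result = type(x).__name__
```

x is float; result = 'float'

'float'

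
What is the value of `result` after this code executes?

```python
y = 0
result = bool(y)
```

y = 0; result = False

False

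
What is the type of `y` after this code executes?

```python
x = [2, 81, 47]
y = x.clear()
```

list.clear() returns None

NoneType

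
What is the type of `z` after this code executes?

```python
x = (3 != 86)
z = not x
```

'not' returns bool

bool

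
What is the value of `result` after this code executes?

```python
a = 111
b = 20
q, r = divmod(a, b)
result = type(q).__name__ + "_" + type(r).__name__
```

a is int; b is int; q is int; r is int; result = 'int_int'

'int_int'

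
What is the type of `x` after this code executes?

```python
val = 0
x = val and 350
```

'and' returns first falsy value (0 is int)

int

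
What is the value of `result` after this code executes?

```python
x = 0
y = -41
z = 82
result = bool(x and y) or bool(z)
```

x = 0; y = -41; z = 82; result = True

True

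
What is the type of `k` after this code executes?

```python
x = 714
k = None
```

None has type NoneType

NoneType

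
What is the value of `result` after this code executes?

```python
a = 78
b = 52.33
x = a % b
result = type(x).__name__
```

a is int; b is float; x is float; result = 'float'

'float'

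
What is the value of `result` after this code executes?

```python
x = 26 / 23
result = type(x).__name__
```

x is float; result = 'float'

'float'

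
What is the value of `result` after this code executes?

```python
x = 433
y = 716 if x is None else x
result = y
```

x = 433; y = 433; result = 433

433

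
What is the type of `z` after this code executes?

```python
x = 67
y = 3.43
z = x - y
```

int - float = float

float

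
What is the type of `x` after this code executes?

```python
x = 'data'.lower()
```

str.lower() returns str

str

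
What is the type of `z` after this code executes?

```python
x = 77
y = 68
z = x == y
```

Equality comparison returns bool

bool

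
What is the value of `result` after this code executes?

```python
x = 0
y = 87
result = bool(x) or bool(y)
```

x = 0; y = 87; result = True

True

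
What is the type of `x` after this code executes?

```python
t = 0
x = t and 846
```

'and' returns first falsy value (0 is int)

int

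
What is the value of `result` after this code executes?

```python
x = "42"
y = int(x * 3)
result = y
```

x = '42'; y = 424242; result = 424242

424242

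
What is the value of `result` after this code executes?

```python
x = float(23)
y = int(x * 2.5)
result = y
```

x = 23.0; y = 57; result = 57

57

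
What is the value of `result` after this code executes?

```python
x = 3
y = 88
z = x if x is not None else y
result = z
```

x = 3; y = 88; z = 3; result = 3

3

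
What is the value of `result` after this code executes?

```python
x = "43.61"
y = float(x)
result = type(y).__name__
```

x is str; y is float; result = 'float'

'float'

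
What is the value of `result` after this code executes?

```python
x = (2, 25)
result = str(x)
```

x = (2, 25); result = '(2, 25)'

'(2, 25)'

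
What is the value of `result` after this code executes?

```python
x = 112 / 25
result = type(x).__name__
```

x is float; result = 'float'

'float'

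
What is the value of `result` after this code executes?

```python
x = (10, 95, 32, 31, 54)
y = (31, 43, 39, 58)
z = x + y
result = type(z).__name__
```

x is tuple; y is tuple; z is tuple; result = 'tuple'

'tuple'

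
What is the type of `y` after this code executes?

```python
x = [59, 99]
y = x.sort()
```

list.sort() returns None (mutates in place)

NoneType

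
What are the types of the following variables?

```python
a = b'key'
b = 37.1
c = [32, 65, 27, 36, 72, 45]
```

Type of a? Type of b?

a is assigned a bytes literal (b'...' prefix); b is assigned a number with a decimal point, so it is a float

bytes, float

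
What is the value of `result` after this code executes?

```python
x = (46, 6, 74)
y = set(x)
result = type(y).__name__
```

x is tuple; y is set; result = 'set'

'set'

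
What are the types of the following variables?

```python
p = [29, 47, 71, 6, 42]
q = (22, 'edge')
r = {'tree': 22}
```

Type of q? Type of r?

q is assigned a tuple (parenthesized, comma-separated values); r is assigned a dict literal ({key: value})

tuple, dict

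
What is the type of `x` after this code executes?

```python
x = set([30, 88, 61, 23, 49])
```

set() constructor returns set

set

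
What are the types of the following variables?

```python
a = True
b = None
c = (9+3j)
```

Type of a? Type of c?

a is assigned the constant True, which has type bool; c is assigned (9+3j), an int plus an imaginary literal (j suffix), which evaluates to complex

bool, complex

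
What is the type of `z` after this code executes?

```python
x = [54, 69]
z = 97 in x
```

'in' operator returns bool

bool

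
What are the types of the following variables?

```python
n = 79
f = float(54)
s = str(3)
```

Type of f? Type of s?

f is assigned the result of calling float(), which returns a float; s is assigned the result of calling str(), which returns a str

float, str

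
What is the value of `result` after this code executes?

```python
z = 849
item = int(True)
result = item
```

z = 849; item = 1; result = 1

1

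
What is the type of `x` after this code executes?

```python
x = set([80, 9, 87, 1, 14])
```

set() constructor returns set

set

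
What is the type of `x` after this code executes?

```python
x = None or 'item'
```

'or' with None returns the other truthy value (str)

str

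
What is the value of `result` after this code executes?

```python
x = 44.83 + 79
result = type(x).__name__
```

x is float; result = 'float'

'float'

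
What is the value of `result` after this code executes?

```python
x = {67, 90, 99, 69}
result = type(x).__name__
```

x is set; result = 'set'

'set'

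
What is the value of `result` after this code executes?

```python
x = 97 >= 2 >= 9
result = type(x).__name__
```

x is bool; result = 'bool'

'bool'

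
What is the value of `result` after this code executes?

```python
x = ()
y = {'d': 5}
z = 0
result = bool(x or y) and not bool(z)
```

x = (); y = {'d': 5}; z = 0; result = True

True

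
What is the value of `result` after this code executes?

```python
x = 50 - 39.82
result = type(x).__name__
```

x is float; result = 'float'

'float'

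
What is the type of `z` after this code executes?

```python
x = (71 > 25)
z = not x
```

'not' returns bool

bool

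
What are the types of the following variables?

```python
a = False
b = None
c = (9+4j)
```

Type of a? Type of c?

a is assigned the constant False, which has type bool; c is assigned (9+4j), an int plus an imaginary literal (j suffix), which evaluates to complex

bool, complex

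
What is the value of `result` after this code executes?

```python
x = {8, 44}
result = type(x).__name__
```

x is set; result = 'set'

'set'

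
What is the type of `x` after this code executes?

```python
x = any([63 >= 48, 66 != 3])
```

any() returns bool

bool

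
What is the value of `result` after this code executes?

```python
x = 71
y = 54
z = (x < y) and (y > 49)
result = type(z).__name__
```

x is int; y is int; z is bool; result = 'bool'

'bool'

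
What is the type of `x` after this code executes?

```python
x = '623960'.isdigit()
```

str.isdigit() returns bool

bool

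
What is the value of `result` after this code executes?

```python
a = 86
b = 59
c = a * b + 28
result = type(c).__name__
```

a is int; b is int; c is int; result = 'int'

'int'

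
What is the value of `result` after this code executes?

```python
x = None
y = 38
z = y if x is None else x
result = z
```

x = None; y = 38; z = 38; result = 38

38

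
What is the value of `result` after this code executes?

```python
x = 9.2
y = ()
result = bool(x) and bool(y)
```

x = 9.2; y = (); result = False

False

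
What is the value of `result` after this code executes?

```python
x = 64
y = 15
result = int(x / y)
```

x = 64; y = 15; result = 4

4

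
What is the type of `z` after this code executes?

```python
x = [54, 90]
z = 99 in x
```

'in' operator returns bool

bool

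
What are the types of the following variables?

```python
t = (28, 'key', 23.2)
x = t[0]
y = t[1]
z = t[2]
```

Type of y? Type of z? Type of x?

tuple[1] is str; tuple[2] is float; tuple[0] is int

str, float, int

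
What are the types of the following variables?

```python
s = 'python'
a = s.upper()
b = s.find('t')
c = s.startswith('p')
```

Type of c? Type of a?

startswith() returns bool; upper() returns str

bool, str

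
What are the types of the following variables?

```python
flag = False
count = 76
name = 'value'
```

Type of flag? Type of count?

flag is assigned the constant False, which has type bool; count is assigned a bare integer (no decimal point), so it is an int

bool, int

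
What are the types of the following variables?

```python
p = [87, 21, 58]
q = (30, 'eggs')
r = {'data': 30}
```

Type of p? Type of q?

p is assigned a list literal (square brackets); q is assigned a tuple (parenthesized, comma-separated values)

list, tuple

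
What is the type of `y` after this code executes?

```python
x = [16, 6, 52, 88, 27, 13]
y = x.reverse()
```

list.reverse() returns None

NoneType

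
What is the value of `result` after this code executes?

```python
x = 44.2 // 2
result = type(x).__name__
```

x is float; result = 'float'

'float'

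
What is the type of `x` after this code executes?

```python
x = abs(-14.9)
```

abs() of float returns float

float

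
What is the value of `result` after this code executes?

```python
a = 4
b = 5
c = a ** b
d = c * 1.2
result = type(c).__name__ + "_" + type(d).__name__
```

a is int; b is int; c is int; d is float; result = 'int_float'

'int_float'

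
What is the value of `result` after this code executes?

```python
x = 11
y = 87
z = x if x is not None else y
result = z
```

x = 11; y = 87; z = 11; result = 11

11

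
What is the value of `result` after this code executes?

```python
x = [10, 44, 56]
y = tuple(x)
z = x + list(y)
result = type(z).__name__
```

x is list; y is tuple; z is list; result = 'list'

'list'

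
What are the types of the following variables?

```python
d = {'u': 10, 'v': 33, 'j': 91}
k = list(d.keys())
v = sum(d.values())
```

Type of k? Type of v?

list() converts to list; sum of ints is int

list, int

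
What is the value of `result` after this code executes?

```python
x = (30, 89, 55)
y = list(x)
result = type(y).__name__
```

x is tuple; y is list; result = 'list'

'list'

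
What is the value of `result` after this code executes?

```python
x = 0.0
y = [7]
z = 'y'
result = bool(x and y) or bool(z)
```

x = 0.0; y = [7]; z = 'y'; result = True

True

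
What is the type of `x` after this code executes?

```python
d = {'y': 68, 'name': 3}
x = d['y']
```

Accessing dict[str, int] with str key returns int

int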